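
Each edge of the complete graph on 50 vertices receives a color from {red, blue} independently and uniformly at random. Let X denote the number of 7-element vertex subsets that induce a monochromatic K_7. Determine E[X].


Let X = Σ_S X_S over the C(50, 7) = 99884400 subsets S of size 7, where X_S = 1 if the K_7 on S is monochromatic.
For a fixed S, the K_7 on S has C(7, 2) = 21 edges. P[all 21 edges red] = (1/2)^21, and likewise for blue, so P[monochromatic] = 2·(1/2)^21 = 2^{1 − 21} = 1/1048576.
Summing: E[X] = C(50, 7) · 2^{1 − 21} = 99884400 · 1/1048576 = 6242775/65536.
Numerically: E[X] ≈ 95.2572.

E[X] = C(50,7)·2^(1−C(7,2)) = 6242775/65536 ≈ 95.2572.


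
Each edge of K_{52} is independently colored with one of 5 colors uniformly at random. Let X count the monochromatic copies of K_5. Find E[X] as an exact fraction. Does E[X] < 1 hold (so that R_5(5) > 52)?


E[X] = C(52, 5) · 5^{1 − 10} = 2598960 · 5^{−9} = 2598960/1953125.
As a reduced fraction: E[X] = 519792/390625 ≈ 1.330668.
Is E[X] < 1? NO.
Since E[X] ≥ 1, the first-moment bound is inconclusive at n = 52; it does NOT by itself certify R_5(5) > 52.

E[X] = 519792/390625 ≈ 1.330668; E[X] ≥ 1; first-moment method inconclusive here.


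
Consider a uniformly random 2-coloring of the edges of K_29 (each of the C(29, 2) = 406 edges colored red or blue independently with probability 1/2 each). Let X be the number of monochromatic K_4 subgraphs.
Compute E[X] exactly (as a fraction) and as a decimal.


Let X = Σ_S X_S over the C(29, 4) = 23751 subsets S of size 4, where X_S = 1 if the K_4 on S is monochromatic.
For a fixed S, the K_4 on S has C(4, 2) = 6 edges. P[all 6 edges red] = (1/2)^6, and likewise for blue, so P[monochromatic] = 2·(1/2)^6 = 2^{1 − 6} = 1/32.
By linearity of expectation: E[X] = C(29, 4) · 2^{1 − 6} = 23751 · 1/32 = 23751/32.
Numerically: E[X] ≈ 742.219.

E[X] = C(29,4)·2^(1−C(4,2)) = 23751/32 ≈ 742.219.


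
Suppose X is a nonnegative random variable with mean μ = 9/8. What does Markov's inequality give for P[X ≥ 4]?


μ = E[X] = 9/8, a = 4.
Markov: P[X ≥ 4] ≤ μ/a = (9/8)/4 = 9/32.
Numerically: ≈ 0.28125.
(Since a = 4 > μ = 1.12500, the bound 9/32 is < 1 and informative.)

P[X ≥ 4] ≤ 9/32 ≈ 0.28125.


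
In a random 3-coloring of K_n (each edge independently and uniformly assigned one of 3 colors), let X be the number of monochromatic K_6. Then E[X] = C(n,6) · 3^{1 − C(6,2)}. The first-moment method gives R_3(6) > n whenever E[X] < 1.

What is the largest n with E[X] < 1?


We need C(n, 6) · 3^{1 − 15} < 1, i.e. C(n, 6) < 3^{15 − 1} = 4782969.
Check values of n near the boundary:
  n = 38: C(38, 6) = 2760681; 2760681 < 4782969? YES
  n = 39: C(39, 6) = 3262623; 3262623 < 4782969? YES
  n = 40: C(40, 6) = 3838380; 3838380 < 4782969? YES
  n = 41: C(41, 6) = 4496388; 4496388 < 4782969? YES
  n = 42: C(42, 6) = 5245786; 5245786 < 4782969? NO
The largest n with C(n, 6) < 4782969 is n = 41 (where E[X] = 1498796/1594323 ≈ 0.9401). Hence R_3(6) > 41, i.e. R_3(6) ≥ 42.

Largest n = 41; hence R_3(6) > 41.


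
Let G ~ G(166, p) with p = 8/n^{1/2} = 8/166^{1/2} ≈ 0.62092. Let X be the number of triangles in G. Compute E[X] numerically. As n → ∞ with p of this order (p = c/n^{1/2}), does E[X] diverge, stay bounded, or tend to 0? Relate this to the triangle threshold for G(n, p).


Number of potential triangles: C(166, 3) = 748660.
Each occurs with probability p³ ≈ (0.62092)³ ≈ 2.3939101e-01.
By linearity: E[X] = C(166, 3)·p³ ≈ 748660 · 2.3939101e-01 ≈ 179222.47019.
Since α = 1/2 < 1, p = c/n^{1/2} ≫ 1/n is above the triangle threshold p ~ 1/n. Asymptotically E[X] ~ (c³/6)·n^{3(1−α)} = (8³/6)·n^{1.5} → ∞; triangles are abundant w.h.p.

E[X] ≈ 179222.47019; in regime p = Θ(1/n^{1/2}) E[X] diverges (above the triangle threshold p ~ 1/n).


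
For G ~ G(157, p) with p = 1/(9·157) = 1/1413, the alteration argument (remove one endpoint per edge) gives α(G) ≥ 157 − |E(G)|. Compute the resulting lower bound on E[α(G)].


E[|E(G)|] = C(157, 2)·p = 12246 · (1/1413) = 26/3.
E[α(G)] ≥ n − E[|E(G)|] = 157 − 26/3 = 445/3.
Numerically: ≈ 148.33333.
(This is only a lower bound; the true E[α(G)] may be larger.)

E[α(G)] ≥ 445/3 ≈ 148.33333.


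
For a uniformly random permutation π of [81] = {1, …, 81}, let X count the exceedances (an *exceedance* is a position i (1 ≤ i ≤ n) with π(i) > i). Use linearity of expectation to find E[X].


Write X = Σ_{i=1}^{81} X_i, where X_i = 1_{π(i) > i}.
For each fixed i, π(i) is uniform over {1, …, 81} (marginal of a uniform permutation), so P[π(i) > i] = (n − i)/n. Summing: Σ_{i=1}^{81} (n − i)/n = (0 + 1 + … + 80)/81 = 81(81 − 1)/(2·81) = (81 − 1)/2.
Hence E[X] = Σ_{i=1}^{81} (81 − i)/81 = 40 ≈ 40.00000.

E[X] = 40 = 40.00000.


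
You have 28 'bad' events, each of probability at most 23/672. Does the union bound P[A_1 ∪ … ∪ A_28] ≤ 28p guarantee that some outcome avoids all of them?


Union bound: P[∪_{i=1}^{28} A_i] ≤ Σ_i P[A_i] ≤ 28·p = 28·(23/672) = 23/24.
Numerically: 23/24 ≈ 0.95833.
Is 23/24 < 1? YES.
Since P[∪ A_i] ≤ 23/24 < 1, the complement has P[∩ A_i^c] ≥ 1 − 23/24 = 1/24 > 0, so some outcome avoids every A_i.

28·p = 23/24 ≈ 0.95833; existence CERTIFIED by the union bound.


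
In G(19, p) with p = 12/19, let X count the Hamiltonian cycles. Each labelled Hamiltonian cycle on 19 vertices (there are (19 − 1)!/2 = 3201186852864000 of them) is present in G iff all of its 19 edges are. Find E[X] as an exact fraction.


K_19 has (19 − 1)!/2 = 3201186852864000 labelled Hamiltonian cycles.
For each such Hamiltonian cycle H, let X_H = 1 if all 19 edges of H are present in G. Then P[X_H = 1] = p^{19} = (12/19)^{19} = 319479999370622926848/1978419655660313589123979.
By linearity of expectation: E[X] = Σ_H E[X_H] = 3201186852864000 · p^{19} = 3201186852864000 · 319479999370622926848/1978419655660313589123979 = 1022715173738237107931793611292672000/1978419655660313589123979.
Numerically: E[X] ≈ 5.16935e+11.

E[X] = 3201186852864000 · (12/19)^{19} = 1022715173738237107931793611292672000/1978419655660313589123979 ≈ 5.16935e+11.


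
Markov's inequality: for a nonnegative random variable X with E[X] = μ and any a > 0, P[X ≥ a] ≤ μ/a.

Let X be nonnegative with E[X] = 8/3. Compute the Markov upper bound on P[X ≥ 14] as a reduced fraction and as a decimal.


μ = E[X] = 8/3, a = 14.
Markov: P[X ≥ 14] ≤ μ/a = (8/3)/14 = 4/21.
Numerically: ≈ 0.190476.
(Since a = 14 > μ = 2.666667, the bound 4/21 is < 1 and informative.)

P[X ≥ 14] ≤ 4/21 ≈ 0.190476.


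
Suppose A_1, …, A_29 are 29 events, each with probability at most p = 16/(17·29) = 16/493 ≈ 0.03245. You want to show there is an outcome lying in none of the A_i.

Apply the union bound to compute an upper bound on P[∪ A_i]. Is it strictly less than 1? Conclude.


Union bound: P[∪_{i=1}^{29} A_i] ≤ Σ_i P[A_i] ≤ 29·p = 29·(16/493) = 16/17.
Numerically: 16/17 ≈ 0.94118.
Is 16/17 < 1? YES.
Since P[∪ A_i] ≤ 16/17 < 1, the complement has P[∩ A_i^c] ≥ 1 − 16/17 = 1/17 > 0, so some outcome avoids every A_i.

29·p = 16/17 ≈ 0.94118; existence CERTIFIED by the union bound.


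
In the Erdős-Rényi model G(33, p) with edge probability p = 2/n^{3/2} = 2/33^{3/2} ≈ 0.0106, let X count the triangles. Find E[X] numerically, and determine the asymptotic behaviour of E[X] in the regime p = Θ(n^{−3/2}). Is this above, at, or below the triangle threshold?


Number of potential triangles: C(33, 3) = 5456.
Each occurs with probability p³ ≈ (0.0106)³ ≈ 1.17430e-06.
By linearity: E[X] = C(33, 3)·p³ ≈ 5456 · 1.17430e-06 ≈ 0.006.
Since α = 3/2 > 1, p = c/n^{3/2} = o(1/n) is below the triangle threshold p ~ 1/n. Asymptotically E[X] ~ (c³/6)·n^{3(1−α)} = (2³/6)·n^{-1.5} → 0, so by Markov's inequality G has no triangles w.h.p.

E[X] ≈ 0.006; in regime p = Θ(1/n^{3/2}) E[X] tends to 0 (below the triangle threshold p ~ 1/n).


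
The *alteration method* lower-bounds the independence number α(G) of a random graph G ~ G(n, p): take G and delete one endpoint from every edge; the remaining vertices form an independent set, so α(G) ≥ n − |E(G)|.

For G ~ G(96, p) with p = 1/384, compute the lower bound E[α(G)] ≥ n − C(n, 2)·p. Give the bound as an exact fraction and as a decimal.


E[|E(G)|] = C(96, 2)·p = 4560 · (1/384) = 95/8.
E[α(G)] ≥ n − E[|E(G)|] = 96 − 95/8 = 673/8.
Numerically: ≈ 84.125000.
(This is only a lower bound; the true E[α(G)] may be larger.)

E[α(G)] ≥ 673/8 ≈ 84.125000.


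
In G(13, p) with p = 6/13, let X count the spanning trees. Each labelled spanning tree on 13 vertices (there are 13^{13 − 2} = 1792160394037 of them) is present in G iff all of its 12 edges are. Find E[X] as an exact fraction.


K_13 has 13^{13 − 2} = 1792160394037 labelled spanning trees.
For each such spanning tree H, let X_H = 1 if all 12 edges of H are present in G. Then P[X_H = 1] = p^{12} = (6/13)^{12} = 2176782336/23298085122481.
By linearity of expectation: E[X] = Σ_H E[X_H] = 1792160394037 · p^{12} = 1792160394037 · 2176782336/23298085122481 = 2176782336/13.
Numerically: E[X] ≈ 1.67e+08.

E[X] = 1792160394037 · (6/13)^{12} = 2176782336/13 ≈ 1.67e+08.


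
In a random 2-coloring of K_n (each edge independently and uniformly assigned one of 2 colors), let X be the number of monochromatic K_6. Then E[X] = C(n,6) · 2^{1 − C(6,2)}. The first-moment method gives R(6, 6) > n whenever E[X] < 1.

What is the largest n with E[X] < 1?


We need C(n, 6) · 2^{1 − 15} < 1, i.e. C(n, 6) < 2^{15 − 1} = 16384.
Check values of n near the boundary:
  n = 14: C(14, 6) = 3003; 3003 < 16384? YES
  n = 15: C(15, 6) = 5005; 5005 < 16384? YES
  n = 16: C(16, 6) = 8008; 8008 < 16384? YES
  n = 17: C(17, 6) = 12376; 12376 < 16384? YES
  n = 18: C(18, 6) = 18564; 18564 < 16384? NO
The largest n with C(n, 6) < 16384 is n = 17 (where E[X] = 1547/2048 ≈ 0.7554). Hence R(6, 6) > 17, i.e. R(6, 6) ≥ 18.

Largest n = 17; hence R(6, 6) > 17.


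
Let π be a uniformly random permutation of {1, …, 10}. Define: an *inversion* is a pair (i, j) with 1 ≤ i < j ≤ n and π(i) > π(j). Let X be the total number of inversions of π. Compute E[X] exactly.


Write X = Σ X_I over the C(10, 2) = 45 pairs i < j, with X_I the indicator of one inversion.
There are 45 indicators.
For each fixed pair i < j, the values π(i) and π(j) are two distinct elements of {1, …, 10} in uniformly random order; by symmetry P[π(i) > π(j)] = 1/2.
By linearity: E[X] = 45 · (1/2) = C(10, 2) · (1/2) = 45/2 = 45/2 ≈ 22.5000.

E[X] = 45/2 = 22.5000.


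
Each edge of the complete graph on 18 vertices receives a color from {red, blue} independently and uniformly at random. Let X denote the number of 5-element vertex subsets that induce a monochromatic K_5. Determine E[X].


Let X = Σ_S X_S over the C(18, 5) = 8568 subsets S of size 5, where X_S = 1 if the K_5 on S is monochromatic.
For a fixed S, the K_5 on S has C(5, 2) = 10 edges. P[all 10 edges red] = (1/2)^10, and likewise for blue, so P[monochromatic] = 2·(1/2)^10 = 2^{1 − 10} = 1/512.
By linearity: E[X] = C(18, 5) · 2^{1 − 10} = 8568 · 1/512 = 1071/64.
Numerically: E[X] ≈ 16.7344.

E[X] = C(18,5)·2^(1−C(5,2)) = 1071/64 ≈ 16.7344.


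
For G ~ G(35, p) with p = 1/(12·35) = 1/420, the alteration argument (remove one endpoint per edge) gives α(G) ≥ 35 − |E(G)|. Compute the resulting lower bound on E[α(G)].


E[|E(G)|] = C(35, 2)·p = 595 · (1/420) = 17/12.
E[α(G)] ≥ n − E[|E(G)|] = 35 − 17/12 = 403/12.
Numerically: ≈ 33.5833.
(This is only a lower bound; the true E[α(G)] may be larger.)

E[α(G)] ≥ 403/12 ≈ 33.5833.


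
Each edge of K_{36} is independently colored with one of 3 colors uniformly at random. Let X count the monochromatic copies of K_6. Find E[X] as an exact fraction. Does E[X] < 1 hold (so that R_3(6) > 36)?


E[X] = C(36, 6) · 3^{1 − 15} = 1947792 · 3^{−14} = 1947792/4782969.
As a reduced fraction: E[X] = 649264/1594323 ≈ 0.407.
Is E[X] < 1? YES.
Since E[X] < 1, there exists a 3-coloring of K_{36} with no monochromatic K_6; hence R_3(6) > 36.

E[X] = 649264/1594323 ≈ 0.407; E[X] < 1, so R_3(6) > 36.


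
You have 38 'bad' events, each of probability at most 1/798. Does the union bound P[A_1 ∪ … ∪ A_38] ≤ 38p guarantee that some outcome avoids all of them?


Union bound: P[∪_{i=1}^{38} A_i] ≤ Σ_i P[A_i] ≤ 38·p = 38·(1/798) = 1/21.
Numerically: 1/21 ≈ 0.048.
Is 1/21 < 1? YES.
Since P[∪ A_i] ≤ 1/21 < 1, the complement has P[∩ A_i^c] ≥ 1 − 1/21 = 20/21 > 0, so some outcome avoids every A_i.

38·p = 1/21 ≈ 0.048; existence CERTIFIED by the union bound.


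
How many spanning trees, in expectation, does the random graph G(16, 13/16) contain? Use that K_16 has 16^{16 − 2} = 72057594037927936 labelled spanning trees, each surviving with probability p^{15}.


K_16 has 16^{16 − 2} = 72057594037927936 labelled spanning trees.
For each such spanning tree H, let X_H = 1 if all 15 edges of H are present in G. Then P[X_H = 1] = p^{15} = (13/16)^{15} = 51185893014090757/1152921504606846976.
Summing the indicators: E[X] = Σ_H E[X_H] = 72057594037927936 · p^{15} = 72057594037927936 · 51185893014090757/1152921504606846976 = 51185893014090757/16.
Numerically: E[X] ≈ 3.19912e+15.

E[X] = 72057594037927936 · (13/16)^{15} = 51185893014090757/16 ≈ 3.19912e+15.


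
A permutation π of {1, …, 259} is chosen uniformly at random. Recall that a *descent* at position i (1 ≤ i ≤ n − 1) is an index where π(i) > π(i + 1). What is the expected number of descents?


Write X = Σ X_I over i = 1, …, 258, with X_I the indicator of one descent.
There are 258 indicators.
For each fixed i, the pair (π(i), π(i+1)) is a uniformly random ordered pair of distinct values from {1, …, 259}; by symmetry P[π(i) > π(i+1)] = 1/2.
By linearity: E[X] = 258 · (1/2) = (259 − 1) · (1/2) = 129 ≈ 129.000000.

E[X] = 129 = 129.000000.


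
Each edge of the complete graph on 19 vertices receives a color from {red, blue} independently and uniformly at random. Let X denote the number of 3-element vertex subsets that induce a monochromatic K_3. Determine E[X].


Let X = Σ_S X_S over the C(19, 3) = 969 subsets S of size 3, where X_S = 1 if the K_3 on S is monochromatic.
For a fixed S, the K_3 on S has C(3, 2) = 3 edges. P[all 3 edges red] = (1/2)^3, and likewise for blue, so P[monochromatic] = 2·(1/2)^3 = 2^{1 − 3} = 1/4.
Summing: E[X] = C(19, 3) · 2^{1 − 3} = 969 · 1/4 = 969/4.
Numerically: E[X] ≈ 242.250.

E[X] = C(19,3)·2^(1−C(3,2)) = 969/4 ≈ 242.250.


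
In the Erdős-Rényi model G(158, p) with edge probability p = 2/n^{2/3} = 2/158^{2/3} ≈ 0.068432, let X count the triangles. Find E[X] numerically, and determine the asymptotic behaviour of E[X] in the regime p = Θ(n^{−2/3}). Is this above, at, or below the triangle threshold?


Number of potential triangles: C(158, 3) = 644956.
Each occurs with probability p³ ≈ (0.068432)³ ≈ 3.2046146e-04.
By linearity: E[X] = C(158, 3)·p³ ≈ 644956 · 3.2046146e-04 ≈ 206.68354.
Since α = 2/3 < 1, p = c/n^{2/3} ≫ 1/n is above the triangle threshold p ~ 1/n. Asymptotically E[X] ~ (c³/6)·n^{3(1−α)} = (2³/6)·n^{1} → ∞; triangles are abundant w.h.p.

E[X] ≈ 206.68354; in regime p = Θ(1/n^{2/3}) E[X] diverges (above the triangle threshold p ~ 1/n).


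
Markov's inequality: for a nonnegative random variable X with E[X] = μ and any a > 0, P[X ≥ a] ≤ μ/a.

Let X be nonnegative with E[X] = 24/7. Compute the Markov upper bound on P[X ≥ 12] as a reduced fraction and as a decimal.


μ = E[X] = 24/7, a = 12.
Markov: P[X ≥ 12] ≤ μ/a = (24/7)/12 = 2/7.
Numerically: ≈ 0.286.
(Since a = 12 > μ = 3.429, the bound 2/7 is < 1 and informative.)

P[X ≥ 12] ≤ 2/7 ≈ 0.286.


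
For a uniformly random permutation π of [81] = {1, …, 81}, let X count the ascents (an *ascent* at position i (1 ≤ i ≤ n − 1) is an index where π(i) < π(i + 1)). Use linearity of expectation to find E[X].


Write X = Σ X_I over i = 1, …, 80, with X_I the indicator of one ascent.
There are 80 indicators.
For each fixed i, the pair (π(i), π(i+1)) is a uniformly random ordered pair of distinct values from {1, …, 81}; by symmetry P[π(i) < π(i+1)] = 1/2.
By linearity: E[X] = 80 · (1/2) = (81 − 1) · (1/2) = 40 ≈ 40.000000.

E[X] = 40 = 40.000000.


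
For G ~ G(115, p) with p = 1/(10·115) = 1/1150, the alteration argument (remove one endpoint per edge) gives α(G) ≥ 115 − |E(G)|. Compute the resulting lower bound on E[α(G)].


E[|E(G)|] = C(115, 2)·p = 6555 · (1/1150) = 57/10.
E[α(G)] ≥ n − E[|E(G)|] = 115 − 57/10 = 1093/10.
Numerically: ≈ 109.3000.
(This is only a lower bound; the true E[α(G)] may be larger.)

E[α(G)] ≥ 1093/10 ≈ 109.3000.


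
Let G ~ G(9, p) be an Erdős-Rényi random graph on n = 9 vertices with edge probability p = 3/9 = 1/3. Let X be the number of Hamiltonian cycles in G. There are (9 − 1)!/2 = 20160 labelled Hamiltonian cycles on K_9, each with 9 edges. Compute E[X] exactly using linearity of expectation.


K_9 has (9 − 1)!/2 = 20160 labelled Hamiltonian cycles.
For each such Hamiltonian cycle H, let X_H = 1 if all 9 edges of H are present in G. Then P[X_H = 1] = p^{9} = (1/3)^{9} = 1/19683.
Summing the indicators: E[X] = Σ_H E[X_H] = 20160 · p^{9} = 20160 · 1/19683 = 2240/2187.
Numerically: E[X] ≈ 1.024.

E[X] = 20160 · (1/3)^{9} = 2240/2187 ≈ 1.024.


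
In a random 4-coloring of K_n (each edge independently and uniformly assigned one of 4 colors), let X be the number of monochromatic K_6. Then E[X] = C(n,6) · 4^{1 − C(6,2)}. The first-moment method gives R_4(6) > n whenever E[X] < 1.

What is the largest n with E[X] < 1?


We need C(n, 6) · 4^{1 − 15} < 1, i.e. C(n, 6) < 4^{15 − 1} = 268435456.
Check values of n near the boundary:
  n = 77: C(77, 6) = 237093780; 237093780 < 268435456? YES
  n = 78: C(78, 6) = 256851595; 256851595 < 268435456? YES
  n = 79: C(79, 6) = 277962685; 277962685 < 268435456? NO
The largest n with C(n, 6) < 268435456 is n = 78 (where E[X] = 256851595/268435456 ≈ 0.956847). Hence R_4(6) > 78, i.e. R_4(6) ≥ 79.

Largest n = 78; hence R_4(6) > 78.


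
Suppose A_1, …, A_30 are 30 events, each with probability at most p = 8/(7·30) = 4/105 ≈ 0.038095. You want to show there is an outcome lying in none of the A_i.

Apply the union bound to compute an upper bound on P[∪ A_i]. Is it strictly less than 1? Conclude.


Union bound: P[∪_{i=1}^{30} A_i] ≤ Σ_i P[A_i] ≤ 30·p = 30·(4/105) = 8/7.
Numerically: 8/7 ≈ 1.142857.
Is 8/7 < 1? NO.
Since the bound 8/7 is ≥ 1, the union bound is uninformative here; it does NOT by itself certify existence.

30·p = 8/7 ≈ 1.142857; existence NOT certified by the union bound.


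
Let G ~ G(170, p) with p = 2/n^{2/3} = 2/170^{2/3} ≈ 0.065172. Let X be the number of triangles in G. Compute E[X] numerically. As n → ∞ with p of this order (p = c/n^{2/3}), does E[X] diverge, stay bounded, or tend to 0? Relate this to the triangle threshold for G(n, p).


Number of potential triangles: C(170, 3) = 804440.
Each occurs with probability p³ ≈ (0.065172)³ ≈ 2.7681661e-04.
By linearity: E[X] = C(170, 3)·p³ ≈ 804440 · 2.7681661e-04 ≈ 222.68235.
Since α = 2/3 < 1, p = c/n^{2/3} ≫ 1/n is above the triangle threshold p ~ 1/n. Asymptotically E[X] ~ (c³/6)·n^{3(1−α)} = (2³/6)·n^{1} → ∞; triangles are abundant w.h.p.

E[X] ≈ 222.68235; in regime p = Θ(1/n^{2/3}) E[X] diverges (above the triangle threshold p ~ 1/n).


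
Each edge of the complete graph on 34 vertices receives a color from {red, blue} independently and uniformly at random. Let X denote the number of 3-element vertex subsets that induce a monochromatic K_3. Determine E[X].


Let X = Σ_S X_S over the C(34, 3) = 5984 subsets S of size 3, where X_S = 1 if the K_3 on S is monochromatic.
For a fixed S, the K_3 on S has C(3, 2) = 3 edges. P[all 3 edges red] = (1/2)^3, and likewise for blue, so P[monochromatic] = 2·(1/2)^3 = 2^{1 − 3} = 1/4.
Summing: E[X] = C(34, 3) · 2^{1 − 3} = 5984 · 1/4 = 1496.
Numerically: E[X] ≈ 1496.00000.

E[X] = C(34,3)·2^(1−C(3,2)) = 1496 ≈ 1496.00000.


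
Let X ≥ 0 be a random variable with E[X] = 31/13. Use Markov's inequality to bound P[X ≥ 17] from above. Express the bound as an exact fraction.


μ = E[X] = 31/13, a = 17.
Markov: P[X ≥ 17] ≤ μ/a = (31/13)/17 = 31/221.
Numerically: ≈ 0.140.
(Since a = 17 > μ = 2.385, the bound 31/221 is < 1 and informative.)

P[X ≥ 17] ≤ 31/221 ≈ 0.140.


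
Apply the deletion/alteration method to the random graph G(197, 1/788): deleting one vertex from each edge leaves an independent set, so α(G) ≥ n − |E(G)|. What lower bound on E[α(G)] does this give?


E[|E(G)|] = C(197, 2)·p = 19306 · (1/788) = 49/2.
E[α(G)] ≥ n − E[|E(G)|] = 197 − 49/2 = 345/2.
Numerically: ≈ 172.500.
(This is only a lower bound; the true E[α(G)] may be larger.)

E[α(G)] ≥ 345/2 ≈ 172.500.


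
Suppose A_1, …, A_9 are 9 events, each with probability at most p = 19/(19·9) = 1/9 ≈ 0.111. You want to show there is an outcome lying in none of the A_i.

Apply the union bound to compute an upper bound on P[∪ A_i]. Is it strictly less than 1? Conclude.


Union bound: P[∪_{i=1}^{9} A_i] ≤ Σ_i P[A_i] ≤ 9·p = 9·(1/9) = 1.
Numerically: 1 ≈ 1.000.
Is 1 < 1? NO.
Since the bound 1 is ≥ 1, the union bound is uninformative here; it does NOT by itself certify existence.

9·p = 1 ≈ 1.000; existence NOT certified by the union bound.


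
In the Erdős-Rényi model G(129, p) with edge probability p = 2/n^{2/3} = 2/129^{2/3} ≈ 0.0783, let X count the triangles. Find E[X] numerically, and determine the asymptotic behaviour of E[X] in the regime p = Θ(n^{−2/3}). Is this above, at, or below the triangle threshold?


Number of potential triangles: C(129, 3) = 349504.
Each occurs with probability p³ ≈ (0.0783)³ ≈ 4.80740e-04.
By linearity: E[X] = C(129, 3)·p³ ≈ 349504 · 4.80740e-04 ≈ 168.021.
Since α = 2/3 < 1, p = c/n^{2/3} ≫ 1/n is above the triangle threshold p ~ 1/n. Asymptotically E[X] ~ (c³/6)·n^{3(1−α)} = (2³/6)·n^{1} → ∞; triangles are abundant w.h.p.

E[X] ≈ 168.021; in regime p = Θ(1/n^{2/3}) E[X] diverges (above the triangle threshold p ~ 1/n).


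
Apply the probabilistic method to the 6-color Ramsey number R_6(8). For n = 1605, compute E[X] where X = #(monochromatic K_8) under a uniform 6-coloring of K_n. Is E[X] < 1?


E[X] = C(1605, 8) · 6^{1 − 28} = 1073226690197348380200 · 6^{−27} = 1073226690197348380200/1023490369077469249536.
As a reduced fraction: E[X] = 14905926252740949725/14215144014964850688 ≈ 1.049.
Is E[X] < 1? NO.
Since E[X] ≥ 1, the first-moment bound is inconclusive at n = 1605; it does NOT by itself certify R_6(8) > 1605.

E[X] = 14905926252740949725/14215144014964850688 ≈ 1.049; E[X] ≥ 1; first-moment method inconclusive here.


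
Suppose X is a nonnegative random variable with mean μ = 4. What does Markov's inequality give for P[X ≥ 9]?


μ = E[X] = 4, a = 9.
Markov: P[X ≥ 9] ≤ μ/a = (4)/9 = 4/9.
Numerically: ≈ 0.444.
(Since a = 9 > μ = 4.000, the bound 4/9 is < 1 and informative.)

P[X ≥ 9] ≤ 4/9 ≈ 0.444.


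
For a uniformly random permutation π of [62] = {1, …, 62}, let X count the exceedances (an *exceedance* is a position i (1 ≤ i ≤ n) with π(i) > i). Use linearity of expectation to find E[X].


Write X = Σ_{i=1}^{62} X_i, where X_i = 1_{π(i) > i}.
For each fixed i, π(i) is uniform over {1, …, 62} (marginal of a uniform permutation), so P[π(i) > i] = (n − i)/n. Summing: Σ_{i=1}^{62} (n − i)/n = (0 + 1 + … + 61)/62 = 62(62 − 1)/(2·62) = (62 − 1)/2.
Hence E[X] = Σ_{i=1}^{62} (62 − i)/62 = 61/2 ≈ 30.500000.

E[X] = 61/2 = 30.500000.


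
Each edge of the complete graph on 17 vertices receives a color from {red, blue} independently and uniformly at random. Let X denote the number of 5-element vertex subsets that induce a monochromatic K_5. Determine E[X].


Let X = Σ_S X_S over the C(17, 5) = 6188 subsets S of size 5, where X_S = 1 if the K_5 on S is monochromatic.
For a fixed S, the K_5 on S has C(5, 2) = 10 edges. P[all 10 edges red] = (1/2)^10, and likewise for blue, so P[monochromatic] = 2·(1/2)^10 = 2^{1 − 10} = 1/512.
By linearity: E[X] = C(17, 5) · 2^{1 − 10} = 6188 · 1/512 = 1547/128.
Numerically: E[X] ≈ 12.085938.

E[X] = C(17,5)·2^(1−C(5,2)) = 1547/128 ≈ 12.085938.


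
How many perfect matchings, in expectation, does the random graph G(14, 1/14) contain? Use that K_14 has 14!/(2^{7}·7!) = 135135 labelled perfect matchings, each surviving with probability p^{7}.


K_14 has 14!/(2^{7}·7!) = 135135 labelled perfect matchings.
For each such perfect matching H, let X_H = 1 if all 7 edges of H are present in G. Then P[X_H = 1] = p^{7} = (1/14)^{7} = 1/105413504.
By linearity of expectation: E[X] = Σ_H E[X_H] = 135135 · p^{7} = 135135 · 1/105413504 = 19305/15059072.
Numerically: E[X] ≈ 0.001282.

E[X] = 135135 · (1/14)^{7} = 19305/15059072 ≈ 0.001282.


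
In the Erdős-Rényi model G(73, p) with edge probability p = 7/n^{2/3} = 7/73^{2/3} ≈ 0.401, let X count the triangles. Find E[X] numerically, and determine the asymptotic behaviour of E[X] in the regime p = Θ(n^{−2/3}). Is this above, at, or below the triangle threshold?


Number of potential triangles: C(73, 3) = 62196.
Each occurs with probability p³ ≈ (0.401)³ ≈ 6.43648e-02.
By linearity: E[X] = C(73, 3)·p³ ≈ 62196 · 6.43648e-02 ≈ 4003.233.
Since α = 2/3 < 1, p = c/n^{2/3} ≫ 1/n is above the triangle threshold p ~ 1/n. Asymptotically E[X] ~ (c³/6)·n^{3(1−α)} = (7³/6)·n^{1} → ∞; triangles are abundant w.h.p.

E[X] ≈ 4003.233; in regime p = Θ(1/n^{2/3}) E[X] diverges (above the triangle threshold p ~ 1/n).


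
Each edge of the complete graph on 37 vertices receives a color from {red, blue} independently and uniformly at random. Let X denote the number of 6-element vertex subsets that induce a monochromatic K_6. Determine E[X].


Let X = Σ_S X_S over the C(37, 6) = 2324784 subsets S of size 6, where X_S = 1 if the K_6 on S is monochromatic.
For a fixed S, the K_6 on S has C(6, 2) = 15 edges. P[all 15 edges red] = (1/2)^15, and likewise for blue, so P[monochromatic] = 2·(1/2)^15 = 2^{1 − 15} = 1/16384.
Summing: E[X] = C(37, 6) · 2^{1 − 15} = 2324784 · 1/16384 = 145299/1024.
Numerically: E[X] ≈ 141.894.

E[X] = C(37,6)·2^(1−C(6,2)) = 145299/1024 ≈ 141.894.


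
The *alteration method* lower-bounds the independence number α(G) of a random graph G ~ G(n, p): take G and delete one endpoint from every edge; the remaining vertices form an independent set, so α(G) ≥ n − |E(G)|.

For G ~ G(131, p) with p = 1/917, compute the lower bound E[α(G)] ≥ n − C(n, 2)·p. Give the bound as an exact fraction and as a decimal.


E[|E(G)|] = C(131, 2)·p = 8515 · (1/917) = 65/7.
E[α(G)] ≥ n − E[|E(G)|] = 131 − 65/7 = 852/7.
Numerically: ≈ 121.71429.
(This is only a lower bound; the true E[α(G)] may be larger.)

E[α(G)] ≥ 852/7 ≈ 121.71429.


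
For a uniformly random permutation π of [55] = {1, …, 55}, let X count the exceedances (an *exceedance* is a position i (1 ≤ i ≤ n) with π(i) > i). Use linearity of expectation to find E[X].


Write X = Σ_{i=1}^{55} X_i, where X_i = 1_{π(i) > i}.
For each fixed i, π(i) is uniform over {1, …, 55} (marginal of a uniform permutation), so P[π(i) > i] = (n − i)/n. Summing: Σ_{i=1}^{55} (n − i)/n = (0 + 1 + … + 54)/55 = 55(55 − 1)/(2·55) = (55 − 1)/2.
Hence E[X] = Σ_{i=1}^{55} (55 − i)/55 = 27 ≈ 27.0000.

E[X] = 27 = 27.0000.


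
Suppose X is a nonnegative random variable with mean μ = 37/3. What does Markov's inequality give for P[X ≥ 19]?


μ = E[X] = 37/3, a = 19.
Markov: P[X ≥ 19] ≤ μ/a = (37/3)/19 = 37/57.
Numerically: ≈ 0.649.
(Since a = 19 > μ = 12.333, the bound 37/57 is < 1 and informative.)

P[X ≥ 19] ≤ 37/57 ≈ 0.649.


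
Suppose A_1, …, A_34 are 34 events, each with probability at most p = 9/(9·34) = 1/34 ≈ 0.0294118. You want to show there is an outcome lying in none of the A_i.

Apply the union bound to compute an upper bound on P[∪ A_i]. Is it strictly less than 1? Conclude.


Union bound: P[∪_{i=1}^{34} A_i] ≤ Σ_i P[A_i] ≤ 34·p = 34·(1/34) = 1.
Numerically: 1 ≈ 1.0000000.
Is 1 < 1? NO.
Since the bound 1 is ≥ 1, the union bound is uninformative here; it does NOT by itself certify existence.

34·p = 1 ≈ 1.0000000; existence NOT certified by the union bound.


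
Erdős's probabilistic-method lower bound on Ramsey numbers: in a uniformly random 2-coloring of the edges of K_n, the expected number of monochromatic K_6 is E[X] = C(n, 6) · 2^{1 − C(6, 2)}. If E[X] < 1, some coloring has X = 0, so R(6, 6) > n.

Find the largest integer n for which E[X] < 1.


We need C(n, 6) · 2^{1 − 15} < 1, i.e. C(n, 6) < 2^{15 − 1} = 16384.
Check values of n near the boundary:
  n = 15: C(15, 6) = 5005; 5005 < 16384? YES
  n = 16: C(16, 6) = 8008; 8008 < 16384? YES
  n = 17: C(17, 6) = 12376; 12376 < 16384? YES
  n = 18: C(18, 6) = 18564; 18564 < 16384? NO
The largest n with C(n, 6) < 16384 is n = 17 (where E[X] = 1547/2048 ≈ 0.755371). Hence R(6, 6) > 17, i.e. R(6, 6) ≥ 18.

Largest n = 17; hence R(6, 6) > 17.


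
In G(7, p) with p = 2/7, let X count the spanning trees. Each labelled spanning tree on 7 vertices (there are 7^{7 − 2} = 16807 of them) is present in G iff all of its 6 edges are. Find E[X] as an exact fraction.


K_7 has 7^{7 − 2} = 16807 labelled spanning trees.
For each such spanning tree H, let X_H = 1 if all 6 edges of H are present in G. Then P[X_H = 1] = p^{6} = (2/7)^{6} = 64/117649.
By linearity: E[X] = Σ_H E[X_H] = 16807 · p^{6} = 16807 · 64/117649 = 64/7.
Numerically: E[X] ≈ 9.14.

E[X] = 16807 · (2/7)^{6} = 64/7 ≈ 9.14.


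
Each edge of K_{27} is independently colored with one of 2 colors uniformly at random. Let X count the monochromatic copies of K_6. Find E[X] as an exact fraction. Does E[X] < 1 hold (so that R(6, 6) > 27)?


E[X] = C(27, 6) · 2^{1 − 15} = 296010 · 2^{−14} = 296010/16384.
As a reduced fraction: E[X] = 148005/8192 ≈ 18.06702.
Is E[X] < 1? NO.
Since E[X] ≥ 1, the first-moment bound is inconclusive at n = 27; it does NOT by itself certify R(6, 6) > 27.

E[X] = 148005/8192 ≈ 18.06702; E[X] ≥ 1; first-moment method inconclusive here.


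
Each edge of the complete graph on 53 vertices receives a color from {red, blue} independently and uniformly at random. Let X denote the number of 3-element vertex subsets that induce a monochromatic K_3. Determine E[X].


Let X = Σ_S X_S over the C(53, 3) = 23426 subsets S of size 3, where X_S = 1 if the K_3 on S is monochromatic.
For a fixed S, the K_3 on S has C(3, 2) = 3 edges. P[all 3 edges red] = (1/2)^3, and likewise for blue, so P[monochromatic] = 2·(1/2)^3 = 2^{1 − 3} = 1/4.
By linearity: E[X] = C(53, 3) · 2^{1 − 3} = 23426 · 1/4 = 11713/2.
Numerically: E[X] ≈ 5856.5000.

E[X] = C(53,3)·2^(1−C(3,2)) = 11713/2 ≈ 5856.5000.


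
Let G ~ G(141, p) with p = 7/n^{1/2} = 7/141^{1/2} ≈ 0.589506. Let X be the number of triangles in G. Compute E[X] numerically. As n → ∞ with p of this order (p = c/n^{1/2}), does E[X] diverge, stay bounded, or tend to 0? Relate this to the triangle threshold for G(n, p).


Number of potential triangles: C(141, 3) = 457310.
Each occurs with probability p³ ≈ (0.589506)³ ≈ 2.04863907e-01.
By linearity: E[X] = C(141, 3)·p³ ≈ 457310 · 2.04863907e-01 ≈ 93686.313328.
Since α = 1/2 < 1, p = c/n^{1/2} ≫ 1/n is above the triangle threshold p ~ 1/n. Asymptotically E[X] ~ (c³/6)·n^{3(1−α)} = (7³/6)·n^{1.5} → ∞; triangles are abundant w.h.p.

E[X] ≈ 93686.313328; in regime p = Θ(1/n^{1/2}) E[X] diverges (above the triangle threshold p ~ 1/n).


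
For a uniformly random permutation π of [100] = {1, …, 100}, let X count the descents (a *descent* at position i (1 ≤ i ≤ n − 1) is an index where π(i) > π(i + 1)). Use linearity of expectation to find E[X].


Write X = Σ X_I over i = 1, …, 99, with X_I the indicator of one descent.
There are 99 indicators.
For each fixed i, the pair (π(i), π(i+1)) is a uniformly random ordered pair of distinct values from {1, …, 100}; by symmetry P[π(i) > π(i+1)] = 1/2.
By linearity: E[X] = 99 · (1/2) = (100 − 1) · (1/2) = 99/2 ≈ 49.5000.

E[X] = 99/2 = 49.5000.


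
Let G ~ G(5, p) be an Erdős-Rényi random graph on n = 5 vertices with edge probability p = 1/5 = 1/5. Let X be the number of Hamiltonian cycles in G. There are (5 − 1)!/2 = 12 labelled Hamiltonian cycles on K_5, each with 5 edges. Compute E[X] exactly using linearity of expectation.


K_5 has (5 − 1)!/2 = 12 labelled Hamiltonian cycles.
For each such Hamiltonian cycle H, let X_H = 1 if all 5 edges of H are present in G. Then P[X_H = 1] = p^{5} = (1/5)^{5} = 1/3125.
By linearity: E[X] = Σ_H E[X_H] = 12 · p^{5} = 12 · 1/3125 = 12/3125.
Numerically: E[X] ≈ 0.00384.

E[X] = 12 · (1/5)^{5} = 12/3125 ≈ 0.00384.


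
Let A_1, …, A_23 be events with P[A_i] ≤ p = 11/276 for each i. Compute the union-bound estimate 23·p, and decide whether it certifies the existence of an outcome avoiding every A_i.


Union bound: P[∪_{i=1}^{23} A_i] ≤ Σ_i P[A_i] ≤ 23·p = 23·(11/276) = 11/12.
Numerically: 11/12 ≈ 0.916667.
Is 11/12 < 1? YES.
Since P[∪ A_i] ≤ 11/12 < 1, the complement has P[∩ A_i^c] ≥ 1 − 11/12 = 1/12 > 0, so some outcome avoids every A_i.

23·p = 11/12 ≈ 0.916667; existence CERTIFIED by the union bound.


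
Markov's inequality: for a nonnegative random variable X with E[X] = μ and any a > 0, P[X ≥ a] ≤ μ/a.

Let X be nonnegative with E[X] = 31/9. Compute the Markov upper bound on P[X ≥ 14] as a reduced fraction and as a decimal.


μ = E[X] = 31/9, a = 14.
Markov: P[X ≥ 14] ≤ μ/a = (31/9)/14 = 31/126.
Numerically: ≈ 0.246032.
(Since a = 14 > μ = 3.444444, the bound 31/126 is < 1 and informative.)

P[X ≥ 14] ≤ 31/126 ≈ 0.246032.


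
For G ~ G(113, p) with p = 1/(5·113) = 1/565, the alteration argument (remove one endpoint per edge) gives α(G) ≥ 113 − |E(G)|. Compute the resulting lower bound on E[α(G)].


E[|E(G)|] = C(113, 2)·p = 6328 · (1/565) = 56/5.
E[α(G)] ≥ n − E[|E(G)|] = 113 − 56/5 = 509/5.
Numerically: ≈ 101.80000.
(This is only a lower bound; the true E[α(G)] may be larger.)

E[α(G)] ≥ 509/5 ≈ 101.80000.


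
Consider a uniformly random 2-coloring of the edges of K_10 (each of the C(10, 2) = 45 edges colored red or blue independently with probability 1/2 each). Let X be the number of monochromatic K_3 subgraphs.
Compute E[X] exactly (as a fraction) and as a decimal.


Let X = Σ_S X_S over the C(10, 3) = 120 subsets S of size 3, where X_S = 1 if the K_3 on S is monochromatic.
For a fixed S, the K_3 on S has C(3, 2) = 3 edges. P[all 3 edges red] = (1/2)^3, and likewise for blue, so P[monochromatic] = 2·(1/2)^3 = 2^{1 − 3} = 1/4.
Summing: E[X] = C(10, 3) · 2^{1 − 3} = 120 · 1/4 = 30.
Numerically: E[X] ≈ 30.0000.

E[X] = C(10,3)·2^(1−C(3,2)) = 30 ≈ 30.0000.


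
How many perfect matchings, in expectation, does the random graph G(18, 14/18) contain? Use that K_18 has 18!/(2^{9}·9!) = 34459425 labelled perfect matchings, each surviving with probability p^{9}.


K_18 has 18!/(2^{9}·9!) = 34459425 labelled perfect matchings.
For each such perfect matching H, let X_H = 1 if all 9 edges of H are present in G. Then P[X_H = 1] = p^{9} = (7/9)^{9} = 40353607/387420489.
By linearity of expectation: E[X] = Σ_H E[X_H] = 34459425 · p^{9} = 34459425 · 40353607/387420489 = 17167433257975/4782969.
Numerically: E[X] ≈ 3.5893e+06.

E[X] = 34459425 · (7/9)^{9} = 17167433257975/4782969 ≈ 3.5893e+06.


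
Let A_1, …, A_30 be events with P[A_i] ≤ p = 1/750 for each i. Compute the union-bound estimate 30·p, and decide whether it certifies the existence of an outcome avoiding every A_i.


Union bound: P[∪_{i=1}^{30} A_i] ≤ Σ_i P[A_i] ≤ 30·p = 30·(1/750) = 1/25.
Numerically: 1/25 ≈ 0.0400.
Is 1/25 < 1? YES.
Since P[∪ A_i] ≤ 1/25 < 1, the complement has P[∩ A_i^c] ≥ 1 − 1/25 = 24/25 > 0, so some outcome avoids every A_i.

30·p = 1/25 ≈ 0.0400; existence CERTIFIED by the union bound.


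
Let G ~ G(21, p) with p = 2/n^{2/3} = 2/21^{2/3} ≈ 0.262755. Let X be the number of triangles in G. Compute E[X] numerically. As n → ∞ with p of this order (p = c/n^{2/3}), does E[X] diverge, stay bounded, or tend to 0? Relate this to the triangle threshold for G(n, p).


Number of potential triangles: C(21, 3) = 1330.
Each occurs with probability p³ ≈ (0.262755)³ ≈ 1.81405896e-02.
By linearity: E[X] = C(21, 3)·p³ ≈ 1330 · 1.81405896e-02 ≈ 24.126984.
Since α = 2/3 < 1, p = c/n^{2/3} ≫ 1/n is above the triangle threshold p ~ 1/n. Asymptotically E[X] ~ (c³/6)·n^{3(1−α)} = (2³/6)·n^{1} → ∞; triangles are abundant w.h.p.

E[X] ≈ 24.126984; in regime p = Θ(1/n^{2/3}) E[X] diverges (above the triangle threshold p ~ 1/n).


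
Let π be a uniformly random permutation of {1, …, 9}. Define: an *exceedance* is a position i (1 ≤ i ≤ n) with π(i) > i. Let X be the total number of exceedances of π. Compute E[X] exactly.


Write X = Σ_{i=1}^{9} X_i, where X_i = 1_{π(i) > i}.
For each fixed i, π(i) is uniform over {1, …, 9} (marginal of a uniform permutation), so P[π(i) > i] = (n − i)/n. Summing: Σ_{i=1}^{9} (n − i)/n = (0 + 1 + … + 8)/9 = 9(9 − 1)/(2·9) = (9 − 1)/2.
Hence E[X] = Σ_{i=1}^{9} (9 − i)/9 = 4 ≈ 4.000000.

E[X] = 4 = 4.000000.


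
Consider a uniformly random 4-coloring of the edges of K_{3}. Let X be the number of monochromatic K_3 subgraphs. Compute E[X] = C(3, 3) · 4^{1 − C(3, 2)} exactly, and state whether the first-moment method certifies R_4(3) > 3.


E[X] = C(3, 3) · 4^{1 − 3} = 1 · 4^{−2} = 1/16.
As a reduced fraction: E[X] = 1/16 ≈ 0.0625000.
Is E[X] < 1? YES.
Since E[X] < 1, there exists a 4-coloring of K_{3} with no monochromatic K_3; hence R_4(3) > 3.

E[X] = 1/16 ≈ 0.0625000; E[X] < 1, so R_4(3) > 3.


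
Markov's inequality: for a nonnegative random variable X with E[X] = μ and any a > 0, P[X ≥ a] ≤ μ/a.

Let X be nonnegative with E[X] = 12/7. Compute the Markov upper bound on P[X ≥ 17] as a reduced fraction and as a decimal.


μ = E[X] = 12/7, a = 17.
Markov: P[X ≥ 17] ≤ μ/a = (12/7)/17 = 12/119.
Numerically: ≈ 0.10084.
(Since a = 17 > μ = 1.71429, the bound 12/119 is < 1 and informative.)

P[X ≥ 17] ≤ 12/119 ≈ 0.10084.


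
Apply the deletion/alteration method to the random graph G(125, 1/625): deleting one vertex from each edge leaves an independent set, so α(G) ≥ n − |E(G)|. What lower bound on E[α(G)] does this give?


E[|E(G)|] = C(125, 2)·p = 7750 · (1/625) = 62/5.
E[α(G)] ≥ n − E[|E(G)|] = 125 − 62/5 = 563/5.
Numerically: ≈ 112.60000.
(This is only a lower bound; the true E[α(G)] may be larger.)

E[α(G)] ≥ 563/5 ≈ 112.60000.


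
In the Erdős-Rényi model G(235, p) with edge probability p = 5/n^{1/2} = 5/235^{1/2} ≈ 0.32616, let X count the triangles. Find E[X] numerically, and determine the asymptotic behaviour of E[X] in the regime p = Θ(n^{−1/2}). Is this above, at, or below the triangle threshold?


Number of potential triangles: C(235, 3) = 2135445.
Each occurs with probability p³ ≈ (0.32616)³ ≈ 3.4698302e-02.
By linearity: E[X] = C(235, 3)·p³ ≈ 2135445 · 3.4698302e-02 ≈ 74096.31500.
Since α = 1/2 < 1, p = c/n^{1/2} ≫ 1/n is above the triangle threshold p ~ 1/n. Asymptotically E[X] ~ (c³/6)·n^{3(1−α)} = (5³/6)·n^{1.5} → ∞; triangles are abundant w.h.p.

E[X] ≈ 74096.31500; in regime p = Θ(1/n^{1/2}) E[X] diverges (above the triangle threshold p ~ 1/n).


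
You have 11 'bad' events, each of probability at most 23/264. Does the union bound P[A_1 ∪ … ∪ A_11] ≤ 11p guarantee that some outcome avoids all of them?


Union bound: P[∪_{i=1}^{11} A_i] ≤ Σ_i P[A_i] ≤ 11·p = 11·(23/264) = 23/24.
Numerically: 23/24 ≈ 0.95833.
Is 23/24 < 1? YES.
Since P[∪ A_i] ≤ 23/24 < 1, the complement has P[∩ A_i^c] ≥ 1 − 23/24 = 1/24 > 0, so some outcome avoids every A_i.

11·p = 23/24 ≈ 0.95833; existence CERTIFIED by the union bound.
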